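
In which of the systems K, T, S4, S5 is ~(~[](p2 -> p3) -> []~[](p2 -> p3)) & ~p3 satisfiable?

K, T, S4

S4-tableau for the formula:
1. ~(~[](p2 -> p3) -> []~[](p2 -> p3)) & ~p3, 0
2. ~(~[](p2 -> p3) -> []~[](p2 -> p3)), 0
3. ~p3, 0
4. ~[](p2 -> p3), 0
5. ~[]~[](p2 -> p3), 0
6. ~(p2 -> p3), 1
7. p2, 1
8. ~p3, 1
9. [](p2 -> p3), 2
10. p2 -> p3, 2
11. p3, 2
Accessibility: 0R0, 0R1, 0R2, 1R1, 2R2
Complete open branch: satisfiable in S4, hence also in K, T (this S4-model is also a K-model and a T-model).
S5-tableau for the formula:
1. ~(~[](p2 -> p3) -> []~[](p2 -> p3)) & ~p3, 0
2. ~(~[](p2 -> p3) -> []~[](p2 -> p3)), 0
3. ~p3, 0
4. ~[](p2 -> p3), 0
5. ~[]~[](p2 -> p3), 0
6. ~(p2 -> p3), 1
7. p2, 1
8. ~p3, 1
9. [](p2 -> p3), 2
10. p2 -> p3, 0
11. p2 -> p3, 1
12. p2 -> p3, 2
13. ~p2, 0
14. p3, 1
Accessibility: 0R0, 0R1, 0R2, 1R0, 1R1, 1R2, 2R0, 2R1, 2R2
Branch closes: p3 and ~p3 both at 1.
Every branch closes (one shown): unsatisfiable in S5.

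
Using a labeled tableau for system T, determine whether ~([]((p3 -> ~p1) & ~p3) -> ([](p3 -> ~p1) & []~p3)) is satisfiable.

No, unsatisfiable

1. ~([]((p3 -> ~p1) & ~p3) -> ([](p3 -> ~p1) & []~p3)), w0
2. []((p3 -> ~p1) & ~p3), w0
3. ~([](p3 -> ~p1) & []~p3), w0
4. (p3 -> ~p1) & ~p3, w0
5. p3 -> ~p1, w0
6. ~p3, w0
7. ~[](p3 -> ~p1), w0
8. ~p1, w0
9. ~(p3 -> ~p1), w1
10. p3, w1
11. p1, w1
12. (p3 -> ~p1) & ~p3, w1
13. p3 -> ~p1, w1
14. ~p3, w1
Accessibility: w0Rw0, w0Rw1, w1Rw1
Branch closes: p3 and ~p3 both at w1.
(One branch shown.) All branches close.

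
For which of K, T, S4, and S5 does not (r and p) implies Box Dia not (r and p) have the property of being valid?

S4-tableau for the negation not (not (r and p) implies Box Dia not (r and p)):
1. not (not (r and p) implies Box Dia not (r and p)), u
2. not (r and p), u
3. not Box Dia not (r and p), u
4. not p, u
5. not Dia not (r and p), v
6. r and p, v
7. r, v
8. p, v
Accessibility: uRu, uRv, vRv
Complete open branch: countermodel on an S4-frame, so not valid in S4, nor in K, T (the same frame is also a K-frame and a T-frame).
S5-tableau for the negation not (not (r and p) implies Box Dia not (r and p)):
1. not (not (r and p) implies Box Dia not (r and p)), u
2. not (r and p), u
3. not Box Dia not (r and p), u
4. not p, u
5. not Dia not (r and p), v
6. r and p, u
7. r, u
8. p, u
Accessibility: uRu, uRv, vRu, vRv
Branch closes: p and not p both at u.
Every branch closes (one shown): valid in S5.

S5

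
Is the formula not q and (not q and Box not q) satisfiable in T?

Yes, satisfiable

1. not q and (not q and Box not q), u
2. not q, u   [and-rule on 1]
3. not q and Box not q, u   [and-rule on 1]
4. Box not q, u   [and-rule on 3]
Accessibility: uRu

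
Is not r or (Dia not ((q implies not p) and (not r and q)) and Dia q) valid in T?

Tableau for the negation not (not r or (Dia not ((q implies not p) and (not r and q)) and Dia q)):
1. not (not r or (Dia not ((q implies not p) and (not r and q)) and Dia q)), w0
2. r, w0
3. not (Dia not ((q implies not p) and (not r and q)) and Dia q), w0
4. not Dia q, w0
5. not q, w0
Accessibility: w0Rw0
The negation has an open branch (countermodel exists).

Not valid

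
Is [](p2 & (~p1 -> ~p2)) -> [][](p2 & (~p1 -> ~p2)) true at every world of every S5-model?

Valid

Tableau for the negation ~([](p2 & (~p1 -> ~p2)) -> [][](p2 & (~p1 -> ~p2))):
1. ~([](p2 & (~p1 -> ~p2)) -> [][](p2 & (~p1 -> ~p2))), 0
2. [](p2 & (~p1 -> ~p2)), 0
3. ~[][](p2 & (~p1 -> ~p2)), 0
4. p2 & (~p1 -> ~p2), 0
5. p2, 0
6. ~p1 -> ~p2, 0
7. p1, 0
8. ~[](p2 & (~p1 -> ~p2)), 1
9. p2 & (~p1 -> ~p2), 1
10. p2, 1
11. ~p1 -> ~p2, 1
12. p1, 1
13. ~(p2 & (~p1 -> ~p2)), 2
14. p2 & (~p1 -> ~p2), 2
15. p2, 2
16. ~p1 -> ~p2, 2
17. ~(~p1 -> ~p2), 2
18. ~p1, 2
19. ~p2, 2
Accessibility: 0R0, 0R1, 0R2, 1R0, 1R1, 1R2, 2R0, 2R1, 2R2
Branch closes: p2 and ~p2 both at 2.
All branches of the negation close; one closing branch shown above.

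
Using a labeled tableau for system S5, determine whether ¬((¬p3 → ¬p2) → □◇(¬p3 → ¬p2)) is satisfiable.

Unsatisfiable (every branch closes)

1. ¬((¬p3 → ¬p2) → □◇(¬p3 → ¬p2)), u
2. ¬p3 → ¬p2, u
3. ¬□◇(¬p3 → ¬p2), u
4. ¬p2, u
5. ¬◇(¬p3 → ¬p2), v
6. ¬(¬p3 → ¬p2), u
7. ¬p3, u
8. p2, u
Accessibility: uRu, uRv, vRu, vRv
Branch closes: p2 and ¬p2 both at u.
Every branch closes; the branch above is one of them.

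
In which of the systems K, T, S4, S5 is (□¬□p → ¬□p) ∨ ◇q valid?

T, S4, S5

T-tableau for the negation ¬((□¬□p → ¬□p) ∨ ◇q):
1. ¬((□¬□p → ¬□p) ∨ ◇q), w0
2. ¬(□¬□p → ¬□p), w0
3. ¬◇q, w0
4. □¬□p, w0
5. □p, w0
6. ¬q, w0
7. ¬□p, w0
8. p, w0
9. ¬p, w1
10. ¬q, w1
11. ¬□p, w1
12. p, w1
Accessibility: w0Rw0, w0Rw1, w1Rw1
Branch closes: p and ¬p both at w1.
Every branch closes (one shown): valid in T, hence also in S4, S5 (every theorem of T is a theorem of S4 and S5).
K-tableau for the negation ¬((□¬□p → ¬□p) ∨ ◇q):
1. ¬((□¬□p → ¬□p) ∨ ◇q), w0
2. ¬(□¬□p → ¬□p), w0
3. ¬◇q, w0
4. □¬□p, w0
5. □p, w0
Complete open branch: countermodel on a K-frame, so not valid in K.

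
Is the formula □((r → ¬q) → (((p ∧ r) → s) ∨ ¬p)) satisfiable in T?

Yes, satisfiable

1. □((r → ¬q) → (((p ∧ r) → s) ∨ ¬p)), u
2. (r → ¬q) → (((p ∧ r) → s) ∨ ¬p), u
3. ((p ∧ r) → s) ∨ ¬p, u
4. ¬p, u
Accessibility: uRu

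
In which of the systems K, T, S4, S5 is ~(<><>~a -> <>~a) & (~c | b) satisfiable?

S4-tableau for the formula:
1. ~(<><>~a -> <>~a) & (~c | b), w0
2. ~(<><>~a -> <>~a), w0
3. ~c | b, w0
4. <><>~a, w0
5. ~<>~a, w0
6. a, w0
7. b, w0
8. <>~a, w1
9. a, w1
10. ~a, w2
11. a, w2
Accessibility: w0Rw0, w0Rw1, w0Rw2, w1Rw1, w1Rw2, w2Rw2
Branch closes: a and ~a both at w2.
Every branch closes (one shown): unsatisfiable in S4, hence also in S5 (every S5-frame is an S4-frame).
T-tableau for the formula:
1. ~(<><>~a -> <>~a) & (~c | b), w0
2. ~(<><>~a -> <>~a), w0
3. ~c | b, w0
4. <><>~a, w0
5. ~<>~a, w0
6. a, w0
7. b, w0
8. <>~a, w1
9. a, w1
10. ~a, w2
Accessibility: w0Rw0, w0Rw1, w1Rw1, w1Rw2, w2Rw2
Complete open branch: satisfiable in T, hence also in K (this T-model is also a K-model).

K, T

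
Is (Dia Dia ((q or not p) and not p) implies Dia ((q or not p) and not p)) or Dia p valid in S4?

Tableau for the negation not ((Dia Dia ((q or not p) and not p) implies Dia ((q or not p) and not p)) or Dia p):
1. not ((Dia Dia ((q or not p) and not p) implies Dia ((q or not p) and not p)) or Dia p), 0
2. not (Dia Dia ((q or not p) and not p) implies Dia ((q or not p) and not p)), 0
3. not Dia p, 0
4. Dia Dia ((q or not p) and not p), 0
5. not Dia ((q or not p) and not p), 0
6. not p, 0
7. not ((q or not p) and not p), 0
8. not (q or not p), 0
9. not q, 0
10. p, 0
Accessibility: 0R0
Branch closes: p and not p both at 0.
Every branch of the negation's tableau closes; the branch above is one of them.

Yes, valid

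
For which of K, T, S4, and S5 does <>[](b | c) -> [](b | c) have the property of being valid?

S4-tableau for the negation ~(<>[](b | c) -> [](b | c)):
1. ~(<>[](b | c) -> [](b | c)), u
2. <>[](b | c), u   [~->-rule on 1]
3. ~[](b | c), u   [~->-rule on 1]
4. [](b | c), v   [<>-rule on 2: fresh world v, uRv]
5. b | c, v   [[]-rule on 4 via vRv]
6. c, v   [|-rule on 5 (branches; this branch)]
7. ~(b | c), w   [~[]-rule on 3: fresh world w, uRw]
8. ~b, w   [~|-rule on 7]
9. ~c, w   [~|-rule on 7]
Accessibility: uRu, uRv, uRw, vRv, wRw
Complete open branch: countermodel on an S4-frame, so not valid in S4, nor in K, T (the same frame is also a K-frame and a T-frame).
S5-tableau for the negation ~(<>[](b | c) -> [](b | c)):
1. ~(<>[](b | c) -> [](b | c)), u
2. <>[](b | c), u   [~->-rule on 1]
3. ~[](b | c), u   [~->-rule on 1]
4. [](b | c), v   [<>-rule on 2: fresh world v, uRv]
5. b | c, u   [[]-rule on 4 via vRu]
6. b | c, v   [[]-rule on 4 via vRv]
7. c, u   [|-rule on 5 (branches; this branch)]
8. c, v   [|-rule on 6 (branches; this branch)]
9. ~(b | c), w   [~[]-rule on 3: fresh world w, uRw]
10. ~b, w   [~|-rule on 9]
11. ~c, w   [~|-rule on 9]
12. b | c, w   [[]-rule on 4 via vRw]
13. c, w   [|-rule on 12 (branches; this branch)]
Accessibility: uRu, uRv, uRw, vRu, vRv, vRw, wRu, wRv, wRw
Branch closes: c and ~c both at w.
Every branch closes (one shown): valid in S5.

S5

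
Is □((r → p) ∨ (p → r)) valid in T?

Tableau for the negation ¬□((r → p) ∨ (p → r)):
1. ¬□((r → p) ∨ (p → r)), w0
2. ¬((r → p) ∨ (p → r)), w1
3. ¬(r → p), w1
4. ¬(p → r), w1
5. r, w1
6. ¬p, w1
7. p, w1
8. ¬r, w1
Accessibility: w0Rw0, w0Rw1, w1Rw1
Branch closes: p and ¬p both at w1.
Every branch of the negation's tableau closes; the branch above is one of them.

Valid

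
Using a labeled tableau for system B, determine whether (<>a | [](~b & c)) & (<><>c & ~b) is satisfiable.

1. (<>a | [](~b & c)) & (<><>c & ~b), w0
2. <>a | [](~b & c), w0
3. <><>c & ~b, w0
4. <><>c, w0
5. ~b, w0
6. [](~b & c), w0
7. ~b & c, w0
8. c, w0
9. <>c, w1
10. ~b & c, w1
11. ~b, w1
12. c, w1
13. c, w2
Accessibility: w0Rw0, w0Rw1, w1Rw0, w1Rw1, w1Rw2, w2Rw1, w2Rw2

Satisfiable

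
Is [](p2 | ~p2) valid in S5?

Yes, valid

Tableau for the negation ~[](p2 | ~p2):
1. ~[](p2 | ~p2), u
2. ~(p2 | ~p2), v
3. ~p2, v
4. p2, v
Accessibility: uRu, uRv, vRu, vRv
Branch closes: p2 and ~p2 both at v.
Every branch of the negation's tableau closes; the branch above is one of them.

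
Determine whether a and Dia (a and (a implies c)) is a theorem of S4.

Tableau for the negation not (a and Dia (a and (a implies c))):
1. not (a and Dia (a and (a implies c))), 0
2. not Dia (a and (a implies c)), 0   [neg-and-rule on 1 (branches; this branch)]
3. not (a and (a implies c)), 0   [neg-Dia-rule on 2 via 0R0]
4. not (a implies c), 0   [neg-and-rule on 3 (branches; this branch)]
5. a, 0   [neg-implies-rule on 4]
6. not c, 0   [neg-implies-rule on 4]
Accessibility: 0R0
The negation has an open branch (countermodel exists).

No, not valid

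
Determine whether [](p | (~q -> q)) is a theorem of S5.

Not valid

Tableau for the negation ~[](p | (~q -> q)):
1. ~[](p | (~q -> q)), 0
2. ~(p | (~q -> q)), 1   [~[]-rule on 1: fresh world 1, 0R1]
3. ~p, 1   [~|-rule on 2]
4. ~(~q -> q), 1   [~|-rule on 2]
5. ~q, 1   [~->-rule on 4]
Accessibility: 0R0, 0R1, 1R0, 1R1
The negation has an open branch (countermodel exists).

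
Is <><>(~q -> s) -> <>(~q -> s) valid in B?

Tableau for the negation ~(<><>(~q -> s) -> <>(~q -> s)):
1. ~(<><>(~q -> s) -> <>(~q -> s)), w0
2. <><>(~q -> s), w0
3. ~<>(~q -> s), w0
4. ~(~q -> s), w0
5. ~q, w0
6. ~s, w0
7. <>(~q -> s), w1
8. ~(~q -> s), w1
9. ~q, w1
10. ~s, w1
11. ~q -> s, w2
12. s, w2
Accessibility: w0Rw0, w0Rw1, w1Rw0, w1Rw1, w1Rw2, w2Rw1, w2Rw2
The negation has an open branch (countermodel exists).

Not valid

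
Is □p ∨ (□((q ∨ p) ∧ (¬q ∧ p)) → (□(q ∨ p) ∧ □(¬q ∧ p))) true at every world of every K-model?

Tableau for the negation ¬(□p ∨ (□((q ∨ p) ∧ (¬q ∧ p)) → (□(q ∨ p) ∧ □(¬q ∧ p)))):
1. ¬(□p ∨ (□((q ∨ p) ∧ (¬q ∧ p)) → (□(q ∨ p) ∧ □(¬q ∧ p)))), u
2. ¬□p, u
3. ¬(□((q ∨ p) ∧ (¬q ∧ p)) → (□(q ∨ p) ∧ □(¬q ∧ p))), u
4. □((q ∨ p) ∧ (¬q ∧ p)), u
5. ¬(□(q ∨ p) ∧ □(¬q ∧ p)), u
6. ¬□(¬q ∧ p), u
7. ¬p, v
8. (q ∨ p) ∧ (¬q ∧ p), v
9. q ∨ p, v
10. ¬q ∧ p, v
11. ¬q, v
12. p, v
Accessibility: uRv
Branch closes: p and ¬p both at v.
Every branch of the negation's tableau closes; the branch above is one of them.

Yes, valid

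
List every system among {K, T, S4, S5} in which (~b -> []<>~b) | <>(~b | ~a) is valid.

T, S4, S5

T-tableau for the negation ~((~b -> []<>~b) | <>(~b | ~a)):
1. ~((~b -> []<>~b) | <>(~b | ~a)), w0
2. ~(~b -> []<>~b), w0
3. ~<>(~b | ~a), w0
4. ~b, w0
5. ~[]<>~b, w0
6. ~(~b | ~a), w0
7. b, w0
8. a, w0
Accessibility: w0Rw0
Branch closes: b and ~b both at w0.
Every branch closes (one shown): valid in T, hence also in S4, S5 (every theorem of T is a theorem of S4 and S5).
K-tableau for the negation ~((~b -> []<>~b) | <>(~b | ~a)):
1. ~((~b -> []<>~b) | <>(~b | ~a)), w0
2. ~(~b -> []<>~b), w0
3. ~<>(~b | ~a), w0
4. ~b, w0
5. ~[]<>~b, w0
6. ~<>~b, w1
7. ~(~b | ~a), w1
8. b, w1
9. a, w1
Accessibility: w0Rw1
Complete open branch: countermodel on a K-frame, so not valid in K.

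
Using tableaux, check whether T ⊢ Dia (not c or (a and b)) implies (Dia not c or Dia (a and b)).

Tableau for the negation not (Dia (not c or (a and b)) implies (Dia not c or Dia (a and b))):
1. not (Dia (not c or (a and b)) implies (Dia not c or Dia (a and b))), u
2. Dia (not c or (a and b)), u   [neg-implies-rule on 1]
3. not (Dia not c or Dia (a and b)), u   [neg-implies-rule on 1]
4. not Dia not c, u   [neg-or-rule on 3]
5. not Dia (a and b), u   [neg-or-rule on 3]
6. c, u   [neg-Dia-rule on 4 via uRu]
7. not (a and b), u   [neg-Dia-rule on 5 via uRu]
8. not b, u   [neg-and-rule on 7 (branches; this branch)]
9. not c or (a and b), v   [Dia-rule on 2: fresh world v, uRv]
10. c, v   [neg-Dia-rule on 4 via uRv]
11. not (a and b), v   [neg-Dia-rule on 5 via uRv]
12. a and b, v   [or-rule on 9 (branches; this branch)]
13. a, v   [and-rule on 12]
14. b, v   [and-rule on 12]
15. not b, v   [neg-and-rule on 11 (branches; this branch)]
Accessibility: uRu, uRv, vRv
Branch closes: b and not b both at v.
Every branch of the negation's tableau closes; the branch above is one of them.

Valid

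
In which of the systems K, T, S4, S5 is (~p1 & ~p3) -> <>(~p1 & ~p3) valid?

T, S4, S5

K-tableau for the negation ~((~p1 & ~p3) -> <>(~p1 & ~p3)):
1. ~((~p1 & ~p3) -> <>(~p1 & ~p3)), u
2. ~p1 & ~p3, u   [~->-rule on 1]
3. ~<>(~p1 & ~p3), u   [~->-rule on 1]
4. ~p1, u   [&-rule on 2]
5. ~p3, u   [&-rule on 2]
Complete open branch: countermodel on a K-frame, so not valid in K.
T-tableau for the negation ~((~p1 & ~p3) -> <>(~p1 & ~p3)):
1. ~((~p1 & ~p3) -> <>(~p1 & ~p3)), u
2. ~p1 & ~p3, u   [~->-rule on 1]
3. ~<>(~p1 & ~p3), u   [~->-rule on 1]
4. ~p1, u   [&-rule on 2]
5. ~p3, u   [&-rule on 2]
6. ~(~p1 & ~p3), u   [~<>-rule on 3 via uRu]
7. p3, u   [~&-rule on 6 (branches; this branch)]
Accessibility: uRu
Branch closes: p3 and ~p3 both at u.
Every branch closes (one shown): valid in T, hence also in S4, S5 (every theorem of T is a theorem of S4 and S5).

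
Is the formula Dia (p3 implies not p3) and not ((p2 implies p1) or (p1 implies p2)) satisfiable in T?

Unsatisfiable

1. Dia (p3 implies not p3) and not ((p2 implies p1) or (p1 implies p2)), 0
2. Dia (p3 implies not p3), 0
3. not ((p2 implies p1) or (p1 implies p2)), 0
4. not (p2 implies p1), 0
5. not (p1 implies p2), 0
6. p2, 0
7. not p1, 0
8. p1, 0
9. not p2, 0
Accessibility: 0R0
Branch closes: p1 and not p1 both at 0.
All branches of the tableau close; one closing branch shown above.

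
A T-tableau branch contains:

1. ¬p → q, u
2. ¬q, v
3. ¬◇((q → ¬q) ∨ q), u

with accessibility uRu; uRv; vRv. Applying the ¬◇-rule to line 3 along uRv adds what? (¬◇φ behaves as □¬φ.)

¬((q → ¬q) ∨ q), v

¬◇φ behaves as □¬φ: propagate the negated body to each accessible world.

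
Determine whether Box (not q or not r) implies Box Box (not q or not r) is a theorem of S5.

Tableau for the negation not (Box (not q or not r) implies Box Box (not q or not r)):
1. not (Box (not q or not r) implies Box Box (not q or not r)), 0
2. Box (not q or not r), 0
3. not Box Box (not q or not r), 0
4. not q or not r, 0
5. not r, 0
6. not Box (not q or not r), 1
7. not q or not r, 1
8. not r, 1
9. not (not q or not r), 2
10. q, 2
11. r, 2
12. not q or not r, 2
13. not r, 2
Accessibility: 0R0, 0R1, 0R2, 1R0, 1R1, 1R2, 2R0, 2R1, 2R2
Branch closes: r and not r both at 2.
All branches of the negation close; one closing branch shown above.

Yes, valid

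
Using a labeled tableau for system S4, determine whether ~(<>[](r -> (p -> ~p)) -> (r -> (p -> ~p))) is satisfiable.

Satisfiable (open branch found)

1. ~(<>[](r -> (p -> ~p)) -> (r -> (p -> ~p))), 0
2. <>[](r -> (p -> ~p)), 0
3. ~(r -> (p -> ~p)), 0
4. r, 0
5. ~(p -> ~p), 0
6. p, 0
7. [](r -> (p -> ~p)), 1
8. r -> (p -> ~p), 1
9. p -> ~p, 1
10. ~p, 1
Accessibility: 0R0, 0R1, 1R1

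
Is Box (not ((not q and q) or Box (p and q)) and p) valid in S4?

Not valid

Tableau for the negation not Box (not ((not q and q) or Box (p and q)) and p):
1. not Box (not ((not q and q) or Box (p and q)) and p), 0
2. not (not ((not q and q) or Box (p and q)) and p), 1
3. not p, 1
Accessibility: 0R0, 0R1, 1R1
The negation has an open branch (countermodel exists).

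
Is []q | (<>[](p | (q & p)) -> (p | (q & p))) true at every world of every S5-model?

Yes, valid

Tableau for the negation ~([]q | (<>[](p | (q & p)) -> (p | (q & p)))):
1. ~([]q | (<>[](p | (q & p)) -> (p | (q & p)))), u
2. ~[]q, u
3. ~(<>[](p | (q & p)) -> (p | (q & p))), u
4. <>[](p | (q & p)), u
5. ~(p | (q & p)), u
6. ~p, u
7. ~(q & p), u
8. ~q, v
9. [](p | (q & p)), w
10. p | (q & p), u
11. p | (q & p), v
12. p | (q & p), w
13. q & p, u
14. q, u
15. p, u
Accessibility: uRu, uRv, uRw, vRu, vRv, vRw, wRu, wRv, wRw
Branch closes: p and ~p both at u.
Every branch of the negation's tableau closes; the branch above is one of them.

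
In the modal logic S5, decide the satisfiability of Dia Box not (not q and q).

1. Dia Box not (not q and q), 0
2. Box not (not q and q), 1   [Dia-rule on 1: fresh world 1, 0R1]
3. not (not q and q), 0   [Box-rule on 2 via 1R0]
4. not (not q and q), 1   [Box-rule on 2 via 1R1]
5. not q, 0   [neg-and-rule on 3 (branches; this branch)]
6. not q, 1   [neg-and-rule on 4 (branches; this branch)]
Accessibility: 0R0, 0R1, 1R0, 1R1

Satisfiable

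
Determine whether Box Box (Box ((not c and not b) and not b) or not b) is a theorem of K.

Tableau for the negation not Box Box (Box ((not c and not b) and not b) or not b):
1. not Box Box (Box ((not c and not b) and not b) or not b), 0
2. not Box (Box ((not c and not b) and not b) or not b), 1
3. not (Box ((not c and not b) and not b) or not b), 2
4. not Box ((not c and not b) and not b), 2
5. b, 2
6. not ((not c and not b) and not b), 3
7. b, 3
Accessibility: 0R1, 1R2, 2R3
The negation has an open branch (countermodel exists).

Invalid (countermodel exists)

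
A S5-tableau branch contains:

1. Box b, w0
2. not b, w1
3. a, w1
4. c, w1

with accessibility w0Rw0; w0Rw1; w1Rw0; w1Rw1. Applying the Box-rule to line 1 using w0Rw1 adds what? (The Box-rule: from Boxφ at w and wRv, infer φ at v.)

b, w1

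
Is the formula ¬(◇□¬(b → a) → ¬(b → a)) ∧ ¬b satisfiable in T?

1. ¬(◇□¬(b → a) → ¬(b → a)) ∧ ¬b, u
2. ¬(◇□¬(b → a) → ¬(b → a)), u   [∧-rule on 1]
3. ¬b, u   [∧-rule on 1]
4. ◇□¬(b → a), u   [¬→-rule on 2]
5. b → a, u   [¬→-rule on 2]
6. a, u   [→-rule on 5 (branches; this branch)]
7. □¬(b → a), v   [◇-rule on 4: fresh world v, uRv]
8. ¬(b → a), v   [□-rule on 7 via vRv]
9. b, v   [¬→-rule on 8]
10. ¬a, v   [¬→-rule on 8]
Accessibility: uRu, uRv, vRv

Satisfiable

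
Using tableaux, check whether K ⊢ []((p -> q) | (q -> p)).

Tableau for the negation ~[]((p -> q) | (q -> p)):
1. ~[]((p -> q) | (q -> p)), u
2. ~((p -> q) | (q -> p)), v
3. ~(p -> q), v
4. ~(q -> p), v
5. p, v
6. ~q, v
7. q, v
8. ~p, v
Accessibility: uRv
Branch closes: q and ~q both at v.
All branches of the negation close; one closing branch shown above.

Valid in K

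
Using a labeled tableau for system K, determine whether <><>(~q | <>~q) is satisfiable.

Satisfiable (open branch found)

1. <><>(~q | <>~q), 0
2. <>(~q | <>~q), 1
3. ~q | <>~q, 2
4. <>~q, 2
5. ~q, 3
Accessibility: 0R1, 1R2, 2R3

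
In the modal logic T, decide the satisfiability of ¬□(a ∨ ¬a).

No, unsatisfiable

1. ¬□(a ∨ ¬a), w0
2. ¬(a ∨ ¬a), w1
3. ¬a, w1
4. a, w1
Accessibility: w0Rw0, w0Rw1, w1Rw1
Branch closes: a and ¬a both at w1.
Every branch closes; the branch above is one of them.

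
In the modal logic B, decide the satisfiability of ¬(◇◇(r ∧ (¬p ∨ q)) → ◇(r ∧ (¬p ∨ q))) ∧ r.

1. ¬(◇◇(r ∧ (¬p ∨ q)) → ◇(r ∧ (¬p ∨ q))) ∧ r, u
2. ¬(◇◇(r ∧ (¬p ∨ q)) → ◇(r ∧ (¬p ∨ q))), u
3. r, u
4. ◇◇(r ∧ (¬p ∨ q)), u
5. ¬◇(r ∧ (¬p ∨ q)), u
6. ¬(r ∧ (¬p ∨ q)), u
7. ¬(¬p ∨ q), u
8. p, u
9. ¬q, u
10. ◇(r ∧ (¬p ∨ q)), v
11. ¬(r ∧ (¬p ∨ q)), v
12. ¬(¬p ∨ q), v
13. p, v
14. ¬q, v
15. r ∧ (¬p ∨ q), w
16. r, w
17. ¬p ∨ q, w
18. q, w
Accessibility: uRu, uRv, vRu, vRv, vRw, wRv, wRw

Satisfiable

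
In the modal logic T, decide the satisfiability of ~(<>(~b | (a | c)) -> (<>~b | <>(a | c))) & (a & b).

1. ~(<>(~b | (a | c)) -> (<>~b | <>(a | c))) & (a & b), u
2. ~(<>(~b | (a | c)) -> (<>~b | <>(a | c))), u   [&-rule on 1]
3. a & b, u   [&-rule on 1]
4. <>(~b | (a | c)), u   [~->-rule on 2]
5. ~(<>~b | <>(a | c)), u   [~->-rule on 2]
6. a, u   [&-rule on 3]
7. b, u   [&-rule on 3]
8. ~<>~b, u   [~|-rule on 5]
9. ~<>(a | c), u   [~|-rule on 5]
10. ~(a | c), u   [~<>-rule on 9 via uRu]
11. ~a, u   [~|-rule on 10]
12. ~c, u   [~|-rule on 10]
Accessibility: uRu
Branch closes: a and ~a both at u.
All branches of the tableau close; one closing branch shown above.

Unsatisfiable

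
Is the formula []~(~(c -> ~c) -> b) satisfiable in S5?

1. []~(~(c -> ~c) -> b), w0
2. ~(~(c -> ~c) -> b), w0
3. ~(c -> ~c), w0
4. ~b, w0
5. c, w0
Accessibility: w0Rw0

Satisfiable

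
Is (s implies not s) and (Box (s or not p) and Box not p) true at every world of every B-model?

No, not valid

Tableau for the negation not ((s implies not s) and (Box (s or not p) and Box not p)):
1. not ((s implies not s) and (Box (s or not p) and Box not p)), w0
2. not (Box (s or not p) and Box not p), w0   [neg-and-rule on 1 (branches; this branch)]
3. not Box not p, w0   [neg-and-rule on 2 (branches; this branch)]
4. p, w1   [neg-Box-rule on 3: fresh world w1, w0Rw1]
Accessibility: w0Rw0, w0Rw1, w1Rw0, w1Rw1
The negation has an open branch (countermodel exists).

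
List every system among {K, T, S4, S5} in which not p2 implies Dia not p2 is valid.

T-tableau for the negation not (not p2 implies Dia not p2):
1. not (not p2 implies Dia not p2), 0
2. not p2, 0   [neg-implies-rule on 1]
3. not Dia not p2, 0   [neg-implies-rule on 1]
4. p2, 0   [neg-Dia-rule on 3 via 0R0]
Accessibility: 0R0
Branch closes: p2 and not p2 both at 0.
Every branch closes (one shown): valid in T, hence also in S4, S5 (every theorem of T is a theorem of S4 and S5).
K-tableau for the negation not (not p2 implies Dia not p2):
1. not (not p2 implies Dia not p2), 0
2. not p2, 0   [neg-implies-rule on 1]
3. not Dia not p2, 0   [neg-implies-rule on 1]
Complete open branch: countermodel on a K-frame, so not valid in K.

T, S4, S5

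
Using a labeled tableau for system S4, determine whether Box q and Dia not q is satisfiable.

1. Box q and Dia not q, w0
2. Box q, w0   [and-rule on 1]
3. Dia not q, w0   [and-rule on 1]
4. q, w0   [Box-rule on 2 via w0Rw0]
5. not q, w1   [Dia-rule on 3: fresh world w1, w0Rw1]
6. q, w1   [Box-rule on 2 via w0Rw1]
Accessibility: w0Rw0, w0Rw1, w1Rw1
Branch closes: q and not q both at w1.
Every branch closes; the branch above is one of them.

No, unsatisfiable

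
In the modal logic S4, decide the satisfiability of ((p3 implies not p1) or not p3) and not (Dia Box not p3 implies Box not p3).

Satisfiable (open branch found)

1. ((p3 implies not p1) or not p3) and not (Dia Box not p3 implies Box not p3), w0
2. (p3 implies not p1) or not p3, w0
3. not (Dia Box not p3 implies Box not p3), w0
4. Dia Box not p3, w0
5. not Box not p3, w0
6. not p3, w0
7. Box not p3, w1
8. not p3, w1
9. p3, w2
Accessibility: w0Rw0, w0Rw1, w0Rw2, w1Rw1, w2Rw2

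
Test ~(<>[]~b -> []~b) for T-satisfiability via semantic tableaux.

Satisfiable (open branch found)

1. ~(<>[]~b -> []~b), 0
2. <>[]~b, 0
3. ~[]~b, 0
4. []~b, 1
5. ~b, 1
6. b, 2
Accessibility: 0R0, 0R1, 0R2, 1R1, 2R2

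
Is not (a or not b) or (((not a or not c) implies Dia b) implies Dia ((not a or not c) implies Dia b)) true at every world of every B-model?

Yes, valid

Tableau for the negation not (not (a or not b) or (((not a or not c) implies Dia b) implies Dia ((not a or not c) implies Dia b))):
1. not (not (a or not b) or (((not a or not c) implies Dia b) implies Dia ((not a or not c) implies Dia b))), u
2. a or not b, u
3. not (((not a or not c) implies Dia b) implies Dia ((not a or not c) implies Dia b)), u
4. (not a or not c) implies Dia b, u
5. not Dia ((not a or not c) implies Dia b), u
6. not ((not a or not c) implies Dia b), u
7. not a or not c, u
8. not Dia b, u
9. not b, u
10. Dia b, u
11. not c, u
12. b, v
13. not ((not a or not c) implies Dia b), v
14. not a or not c, v
15. not Dia b, v
16. not b, v
Accessibility: uRu, uRv, vRu, vRv
Branch closes: b and not b both at v.
Every branch of the negation's tableau closes; the branch above is one of them.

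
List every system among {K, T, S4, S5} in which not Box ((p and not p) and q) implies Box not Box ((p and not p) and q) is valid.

K-tableau for the negation not (not Box ((p and not p) and q) implies Box not Box ((p and not p) and q)):
1. not (not Box ((p and not p) and q) implies Box not Box ((p and not p) and q)), w0
2. not Box ((p and not p) and q), w0   [neg-implies-rule on 1]
3. not Box not Box ((p and not p) and q), w0   [neg-implies-rule on 1]
4. not ((p and not p) and q), w1   [neg-Box-rule on 2: fresh world w1, w0Rw1]
5. not q, w1   [neg-and-rule on 4 (branches; this branch)]
6. Box ((p and not p) and q), w2   [neg-Box-rule on 3: fresh world w2, w0Rw2]
Accessibility: w0Rw1, w0Rw2
Complete open branch: countermodel on a K-frame, so not valid in K.
T-tableau for the negation not (not Box ((p and not p) and q) implies Box not Box ((p and not p) and q)):
1. not (not Box ((p and not p) and q) implies Box not Box ((p and not p) and q)), w0
2. not Box ((p and not p) and q), w0   [neg-implies-rule on 1]
3. not Box not Box ((p and not p) and q), w0   [neg-implies-rule on 1]
4. not ((p and not p) and q), w1   [neg-Box-rule on 2: fresh world w1, w0Rw1]
5. not (p and not p), w1   [neg-and-rule on 4 (branches; this branch)]
6. p, w1   [neg-and-rule on 5 (branches; this branch)]
7. Box ((p and not p) and q), w2   [neg-Box-rule on 3: fresh world w2, w0Rw2]
8. (p and not p) and q, w2   [Box-rule on 7 via w2Rw2]
9. p and not p, w2   [and-rule on 8]
10. q, w2   [and-rule on 8]
11. p, w2   [and-rule on 9]
12. not p, w2   [and-rule on 9]
Accessibility: w0Rw0, w0Rw1, w0Rw2, w1Rw1, w2Rw2
Branch closes: p and not p both at w2.
Every branch closes (one shown): valid in T, hence also in S4, S5 (every theorem of T is a theorem of S4 and S5).

T, S4, S5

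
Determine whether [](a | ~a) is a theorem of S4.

Tableau for the negation ~[](a | ~a):
1. ~[](a | ~a), w0
2. ~(a | ~a), w1
3. ~a, w1
4. a, w1
Accessibility: w0Rw0, w0Rw1, w1Rw1
Branch closes: a and ~a both at w1.
All branches of the negation close; one closing branch shown above.

Valid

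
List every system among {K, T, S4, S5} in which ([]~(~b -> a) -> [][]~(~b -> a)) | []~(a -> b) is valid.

T-tableau for the negation ~(([]~(~b -> a) -> [][]~(~b -> a)) | []~(a -> b)):
1. ~(([]~(~b -> a) -> [][]~(~b -> a)) | []~(a -> b)), 0
2. ~([]~(~b -> a) -> [][]~(~b -> a)), 0   [~|-rule on 1]
3. ~[]~(a -> b), 0   [~|-rule on 1]
4. []~(~b -> a), 0   [~->-rule on 2]
5. ~[][]~(~b -> a), 0   [~->-rule on 2]
6. ~(~b -> a), 0   [[]-rule on 4 via 0R0]
7. ~b, 0   [~->-rule on 6]
8. ~a, 0   [~->-rule on 6]
9. a -> b, 1   [~[]-rule on 3: fresh world 1, 0R1]
10. ~(~b -> a), 1   [[]-rule on 4 via 0R1]
11. ~b, 1   [~->-rule on 10]
12. ~a, 1   [~->-rule on 10]
13. ~[]~(~b -> a), 2   [~[]-rule on 5: fresh world 2, 0R2]
14. ~(~b -> a), 2   [[]-rule on 4 via 0R2]
15. ~b, 2   [~->-rule on 14]
16. ~a, 2   [~->-rule on 14]
17. ~b -> a, 3   [~[]-rule on 13: fresh world 3, 2R3]
18. a, 3   [->-rule on 17 (branches; this branch)]
Accessibility: 0R0, 0R1, 0R2, 1R1, 2R2, 2R3, 3R3
Complete open branch: countermodel on a T-frame, so not valid in T, nor in K (the same frame is also a K-frame).
S4-tableau for the negation ~(([]~(~b -> a) -> [][]~(~b -> a)) | []~(a -> b)):
1. ~(([]~(~b -> a) -> [][]~(~b -> a)) | []~(a -> b)), 0
2. ~([]~(~b -> a) -> [][]~(~b -> a)), 0   [~|-rule on 1]
3. ~[]~(a -> b), 0   [~|-rule on 1]
4. []~(~b -> a), 0   [~->-rule on 2]
5. ~[][]~(~b -> a), 0   [~->-rule on 2]
6. ~(~b -> a), 0   [[]-rule on 4 via 0R0]
7. ~b, 0   [~->-rule on 6]
8. ~a, 0   [~->-rule on 6]
9. a -> b, 1   [~[]-rule on 3: fresh world 1, 0R1]
10. ~(~b -> a), 1   [[]-rule on 4 via 0R1]
11. ~b, 1   [~->-rule on 10]
12. ~a, 1   [~->-rule on 10]
13. ~[]~(~b -> a), 2   [~[]-rule on 5: fresh world 2, 0R2]
14. ~(~b -> a), 2   [[]-rule on 4 via 0R2]
15. ~b, 2   [~->-rule on 14]
16. ~a, 2   [~->-rule on 14]
17. ~b -> a, 3   [~[]-rule on 13: fresh world 3, 2R3]
18. ~(~b -> a), 3   [[]-rule on 4 via 0R3]
19. ~b, 3   [~->-rule on 18]
20. ~a, 3   [~->-rule on 18]
21. a, 3   [->-rule on 17 (branches; this branch)]
Accessibility: 0R0, 0R1, 0R2, 0R3, 1R1, 2R2, 2R3, 3R3
Branch closes: a and ~a both at 3.
Every branch closes (one shown): valid in S4, hence also in S5 (every theorem of S4 is a theorem of S5).

S4, S5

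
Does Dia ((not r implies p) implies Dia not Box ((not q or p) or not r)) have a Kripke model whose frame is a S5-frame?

Satisfiable

1. Dia ((not r implies p) implies Dia not Box ((not q or p) or not r)), u
2. (not r implies p) implies Dia not Box ((not q or p) or not r), v   [Dia-rule on 1: fresh world v, uRv]
3. Dia not Box ((not q or p) or not r), v   [implies-rule on 2 (branches; this branch)]
4. not Box ((not q or p) or not r), w   [Dia-rule on 3: fresh world w, vRw]
5. not ((not q or p) or not r), x   [neg-Box-rule on 4: fresh world x, wRx]
6. not (not q or p), x   [neg-or-rule on 5]
7. r, x   [neg-or-rule on 5]
8. q, x   [neg-or-rule on 6]
9. not p, x   [neg-or-rule on 6]
Accessibility: uRu, uRv, uRw, uRx, vRu, vRv, vRw, vRx, wRu, wRv, wRw, wRx, xRu, xRv, xRw, xRx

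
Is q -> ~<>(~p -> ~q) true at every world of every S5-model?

Tableau for the negation ~(q -> ~<>(~p -> ~q)):
1. ~(q -> ~<>(~p -> ~q)), w0
2. q, w0
3. <>(~p -> ~q), w0
4. ~p -> ~q, w1
5. ~q, w1
Accessibility: w0Rw0, w0Rw1, w1Rw0, w1Rw1
The negation has an open branch (countermodel exists).

Invalid (countermodel exists)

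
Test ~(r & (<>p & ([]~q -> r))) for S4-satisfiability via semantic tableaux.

1. ~(r & (<>p & ([]~q -> r))), 0
2. ~(<>p & ([]~q -> r)), 0
3. ~([]~q -> r), 0
4. []~q, 0
5. ~r, 0
6. ~q, 0
Accessibility: 0R0

Satisfiable (open branch found)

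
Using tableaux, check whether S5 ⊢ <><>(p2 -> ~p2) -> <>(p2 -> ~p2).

Tableau for the negation ~(<><>(p2 -> ~p2) -> <>(p2 -> ~p2)):
1. ~(<><>(p2 -> ~p2) -> <>(p2 -> ~p2)), w0
2. <><>(p2 -> ~p2), w0
3. ~<>(p2 -> ~p2), w0
4. ~(p2 -> ~p2), w0
5. p2, w0
6. <>(p2 -> ~p2), w1
7. ~(p2 -> ~p2), w1
8. p2, w1
9. p2 -> ~p2, w2
10. ~(p2 -> ~p2), w2
11. p2, w2
12. ~p2, w2
Accessibility: w0Rw0, w0Rw1, w0Rw2, w1Rw0, w1Rw1, w1Rw2, w2Rw0, w2Rw1, w2Rw2
Branch closes: p2 and ~p2 both at w2.
All branches of the negation close; one closing branch shown above.

Yes, valid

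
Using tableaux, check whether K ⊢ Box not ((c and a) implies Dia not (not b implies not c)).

Tableau for the negation not Box not ((c and a) implies Dia not (not b implies not c)):
1. not Box not ((c and a) implies Dia not (not b implies not c)), u
2. (c and a) implies Dia not (not b implies not c), v
3. Dia not (not b implies not c), v
4. not (not b implies not c), w
5. not b, w
6. c, w
Accessibility: uRv, vRw
The negation has an open branch (countermodel exists).

Invalid (countermodel exists)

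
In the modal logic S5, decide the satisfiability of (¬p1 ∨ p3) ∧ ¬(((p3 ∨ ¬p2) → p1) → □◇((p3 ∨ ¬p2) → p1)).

1. (¬p1 ∨ p3) ∧ ¬(((p3 ∨ ¬p2) → p1) → □◇((p3 ∨ ¬p2) → p1)), u
2. ¬p1 ∨ p3, u   [∧-rule on 1]
3. ¬(((p3 ∨ ¬p2) → p1) → □◇((p3 ∨ ¬p2) → p1)), u   [∧-rule on 1]
4. (p3 ∨ ¬p2) → p1, u   [¬→-rule on 3]
5. ¬□◇((p3 ∨ ¬p2) → p1), u   [¬→-rule on 3]
6. ¬p1, u   [∨-rule on 2 (branches; this branch)]
7. ¬(p3 ∨ ¬p2), u   [→-rule on 4 (branches; this branch)]
8. ¬p3, u   [¬∨-rule on 7]
9. p2, u   [¬∨-rule on 7]
10. ¬◇((p3 ∨ ¬p2) → p1), v   [¬□-rule on 5: fresh world v, uRv]
11. ¬((p3 ∨ ¬p2) → p1), u   [¬◇-rule on 10 via vRu]
12. p3 ∨ ¬p2, u   [¬→-rule on 11]
13. ¬((p3 ∨ ¬p2) → p1), v   [¬◇-rule on 10 via vRv]
14. p3 ∨ ¬p2, v   [¬→-rule on 13]
15. ¬p1, v   [¬→-rule on 13]
16. ¬p2, u   [∨-rule on 12 (branches; this branch)]
Accessibility: uRu, uRv, vRu, vRv
Branch closes: p2 and ¬p2 both at u.
All branches of the tableau close; one closing branch shown above.

Unsatisfiable (every branch closes)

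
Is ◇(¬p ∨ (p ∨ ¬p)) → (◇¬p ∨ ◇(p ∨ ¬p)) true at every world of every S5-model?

Yes, valid

Tableau for the negation ¬(◇(¬p ∨ (p ∨ ¬p)) → (◇¬p ∨ ◇(p ∨ ¬p))):
1. ¬(◇(¬p ∨ (p ∨ ¬p)) → (◇¬p ∨ ◇(p ∨ ¬p))), u
2. ◇(¬p ∨ (p ∨ ¬p)), u
3. ¬(◇¬p ∨ ◇(p ∨ ¬p)), u
4. ¬◇¬p, u
5. ¬◇(p ∨ ¬p), u
6. p, u
7. ¬(p ∨ ¬p), u
8. ¬p, u
Accessibility: uRu
Branch closes: p and ¬p both at u.
Every branch of the negation's tableau closes; the branch above is one of them.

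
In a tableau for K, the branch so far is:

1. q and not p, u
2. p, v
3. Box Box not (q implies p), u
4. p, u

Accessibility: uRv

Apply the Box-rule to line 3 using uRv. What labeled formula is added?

Box not (q implies p), v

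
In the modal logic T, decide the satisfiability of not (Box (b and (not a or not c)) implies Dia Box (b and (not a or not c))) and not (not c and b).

1. not (Box (b and (not a or not c)) implies Dia Box (b and (not a or not c))) and not (not c and b), u
2. not (Box (b and (not a or not c)) implies Dia Box (b and (not a or not c))), u   [and-rule on 1]
3. not (not c and b), u   [and-rule on 1]
4. Box (b and (not a or not c)), u   [neg-implies-rule on 2]
5. not Dia Box (b and (not a or not c)), u   [neg-implies-rule on 2]
6. b and (not a or not c), u   [Box-rule on 4 via uRu]
7. b, u   [and-rule on 6]
8. not a or not c, u   [and-rule on 6]
9. not Box (b and (not a or not c)), u   [neg-Dia-rule on 5 via uRu]
10. c, u   [neg-and-rule on 3 (branches; this branch)]
11. not a, u   [or-rule on 8 (branches; this branch)]
12. not (b and (not a or not c)), v   [neg-Box-rule on 9: fresh world v, uRv]
13. b and (not a or not c), v   [Box-rule on 4 via uRv]
14. b, v   [and-rule on 13]
15. not a or not c, v   [and-rule on 13]
16. not Box (b and (not a or not c)), v   [neg-Dia-rule on 5 via uRv]
17. not (not a or not c), v   [neg-and-rule on 12 (branches; this branch)]
18. a, v   [neg-or-rule on 17]
19. c, v   [neg-or-rule on 17]
20. not c, v   [or-rule on 15 (branches; this branch)]
Accessibility: uRu, uRv, vRv
Branch closes: c and not c both at v.
(One branch shown.) All branches close.

Unsatisfiable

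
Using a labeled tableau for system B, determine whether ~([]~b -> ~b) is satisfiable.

1. ~([]~b -> ~b), u
2. []~b, u
3. b, u
4. ~b, u
Accessibility: uRu
Branch closes: b and ~b both at u.
Every branch closes; the branch above is one of them.

Unsatisfiable (every branch closes)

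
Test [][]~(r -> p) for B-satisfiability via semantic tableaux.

Satisfiable (open branch found)

1. [][]~(r -> p), u
2. []~(r -> p), u
3. ~(r -> p), u
4. r, u
5. ~p, u
Accessibility: uRu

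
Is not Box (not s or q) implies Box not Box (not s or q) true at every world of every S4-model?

No, not valid

Tableau for the negation not (not Box (not s or q) implies Box not Box (not s or q)):
1. not (not Box (not s or q) implies Box not Box (not s or q)), w0
2. not Box (not s or q), w0   [neg-implies-rule on 1]
3. not Box not Box (not s or q), w0   [neg-implies-rule on 1]
4. not (not s or q), w1   [neg-Box-rule on 2: fresh world w1, w0Rw1]
5. s, w1   [neg-or-rule on 4]
6. not q, w1   [neg-or-rule on 4]
7. Box (not s or q), w2   [neg-Box-rule on 3: fresh world w2, w0Rw2]
8. not s or q, w2   [Box-rule on 7 via w2Rw2]
9. q, w2   [or-rule on 8 (branches; this branch)]
Accessibility: w0Rw0, w0Rw1, w0Rw2, w1Rw1, w2Rw2
The negation has an open branch (countermodel exists).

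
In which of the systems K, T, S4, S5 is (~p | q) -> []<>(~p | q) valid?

S4-tableau for the negation ~((~p | q) -> []<>(~p | q)):
1. ~((~p | q) -> []<>(~p | q)), u
2. ~p | q, u   [~->-rule on 1]
3. ~[]<>(~p | q), u   [~->-rule on 1]
4. q, u   [|-rule on 2 (branches; this branch)]
5. ~<>(~p | q), v   [~[]-rule on 3: fresh world v, uRv]
6. ~(~p | q), v   [~<>-rule on 5 via vRv]
7. p, v   [~|-rule on 6]
8. ~q, v   [~|-rule on 6]
Accessibility: uRu, uRv, vRv
Complete open branch: countermodel on an S4-frame, so not valid in S4, nor in K, T (the same frame is also a K-frame and a T-frame).
S5-tableau for the negation ~((~p | q) -> []<>(~p | q)):
1. ~((~p | q) -> []<>(~p | q)), u
2. ~p | q, u   [~->-rule on 1]
3. ~[]<>(~p | q), u   [~->-rule on 1]
4. q, u   [|-rule on 2 (branches; this branch)]
5. ~<>(~p | q), v   [~[]-rule on 3: fresh world v, uRv]
6. ~(~p | q), u   [~<>-rule on 5 via vRu]
7. p, u   [~|-rule on 6]
8. ~q, u   [~|-rule on 6]
Accessibility: uRu, uRv, vRu, vRv
Branch closes: q and ~q both at u.
Every branch closes (one shown): valid in S5.

S5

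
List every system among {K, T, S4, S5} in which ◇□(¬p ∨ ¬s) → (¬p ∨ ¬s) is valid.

S5-tableau for the negation ¬(◇□(¬p ∨ ¬s) → (¬p ∨ ¬s)):
1. ¬(◇□(¬p ∨ ¬s) → (¬p ∨ ¬s)), w0
2. ◇□(¬p ∨ ¬s), w0   [¬→-rule on 1]
3. ¬(¬p ∨ ¬s), w0   [¬→-rule on 1]
4. p, w0   [¬∨-rule on 3]
5. s, w0   [¬∨-rule on 3]
6. □(¬p ∨ ¬s), w1   [◇-rule on 2: fresh world w1, w0Rw1]
7. ¬p ∨ ¬s, w0   [□-rule on 6 via w1Rw0]
8. ¬p ∨ ¬s, w1   [□-rule on 6 via w1Rw1]
9. ¬s, w0   [∨-rule on 7 (branches; this branch)]
Accessibility: w0Rw0, w0Rw1, w1Rw0, w1Rw1
Branch closes: s and ¬s both at w0.
Every branch closes (one shown): valid in S5.
S4-tableau for the negation ¬(◇□(¬p ∨ ¬s) → (¬p ∨ ¬s)):
1. ¬(◇□(¬p ∨ ¬s) → (¬p ∨ ¬s)), w0
2. ◇□(¬p ∨ ¬s), w0   [¬→-rule on 1]
3. ¬(¬p ∨ ¬s), w0   [¬→-rule on 1]
4. p, w0   [¬∨-rule on 3]
5. s, w0   [¬∨-rule on 3]
6. □(¬p ∨ ¬s), w1   [◇-rule on 2: fresh world w1, w0Rw1]
7. ¬p ∨ ¬s, w1   [□-rule on 6 via w1Rw1]
8. ¬s, w1   [∨-rule on 7 (branches; this branch)]
Accessibility: w0Rw0, w0Rw1, w1Rw1
Complete open branch: countermodel on an S4-frame, so not valid in S4, nor in K, T (the same frame is also a K-frame and a T-frame).

S5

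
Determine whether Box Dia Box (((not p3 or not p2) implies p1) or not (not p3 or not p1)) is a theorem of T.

Invalid (countermodel exists)

Tableau for the negation not Box Dia Box (((not p3 or not p2) implies p1) or not (not p3 or not p1)):
1. not Box Dia Box (((not p3 or not p2) implies p1) or not (not p3 or not p1)), u
2. not Dia Box (((not p3 or not p2) implies p1) or not (not p3 or not p1)), v
3. not Box (((not p3 or not p2) implies p1) or not (not p3 or not p1)), v
4. not (((not p3 or not p2) implies p1) or not (not p3 or not p1)), w
5. not ((not p3 or not p2) implies p1), w
6. not p3 or not p1, w
7. not p3 or not p2, w
8. not p1, w
9. not Box (((not p3 or not p2) implies p1) or not (not p3 or not p1)), w
10. not p2, w
11. not (((not p3 or not p2) implies p1) or not (not p3 or not p1)), x
12. not ((not p3 or not p2) implies p1), x
13. not p3 or not p1, x
14. not p3 or not p2, x
15. not p1, x
16. not p2, x
Accessibility: uRu, uRv, vRv, vRw, wRw, wRx, xRx
The negation has an open branch (countermodel exists).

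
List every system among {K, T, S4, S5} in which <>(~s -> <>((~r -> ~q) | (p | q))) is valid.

T-tableau for the negation ~<>(~s -> <>((~r -> ~q) | (p | q))):
1. ~<>(~s -> <>((~r -> ~q) | (p | q))), 0
2. ~(~s -> <>((~r -> ~q) | (p | q))), 0
3. ~s, 0
4. ~<>((~r -> ~q) | (p | q)), 0
5. ~((~r -> ~q) | (p | q)), 0
6. ~(~r -> ~q), 0
7. ~(p | q), 0
8. ~r, 0
9. q, 0
10. ~p, 0
11. ~q, 0
Accessibility: 0R0
Branch closes: q and ~q both at 0.
Every branch closes (one shown): valid in T, hence also in S4, S5 (every theorem of T is a theorem of S4 and S5).
K-tableau for the negation ~<>(~s -> <>((~r -> ~q) | (p | q))):
1. ~<>(~s -> <>((~r -> ~q) | (p | q))), 0
Complete open branch: countermodel on a K-frame, so not valid in K.

T, S4, S5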